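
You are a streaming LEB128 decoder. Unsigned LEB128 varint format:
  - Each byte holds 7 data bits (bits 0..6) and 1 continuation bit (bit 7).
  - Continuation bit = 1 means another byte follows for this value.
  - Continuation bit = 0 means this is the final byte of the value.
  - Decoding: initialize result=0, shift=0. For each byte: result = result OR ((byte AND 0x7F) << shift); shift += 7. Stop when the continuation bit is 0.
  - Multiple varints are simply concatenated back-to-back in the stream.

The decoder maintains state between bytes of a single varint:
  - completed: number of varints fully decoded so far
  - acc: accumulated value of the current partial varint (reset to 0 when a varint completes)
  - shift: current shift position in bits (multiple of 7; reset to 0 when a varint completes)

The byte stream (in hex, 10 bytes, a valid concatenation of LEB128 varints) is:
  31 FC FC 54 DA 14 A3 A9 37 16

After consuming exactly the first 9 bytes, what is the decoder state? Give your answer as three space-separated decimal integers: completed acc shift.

byte[0]=0x31 cont=0 payload=0x31: varint #1 complete (value=49); reset -> completed=1 acc=0 shift=0
byte[1]=0xFC cont=1 payload=0x7C: acc |= 124<<0 -> completed=1 acc=124 shift=7
byte[2]=0xFC cont=1 payload=0x7C: acc |= 124<<7 -> completed=1 acc=15996 shift=14
byte[3]=0x54 cont=0 payload=0x54: varint #2 complete (value=1392252); reset -> completed=2 acc=0 shift=0
byte[4]=0xDA cont=1 payload=0x5A: acc |= 90<<0 -> completed=2 acc=90 shift=7
byte[5]=0x14 cont=0 payload=0x14: varint #3 complete (value=2650); reset -> completed=3 acc=0 shift=0
byte[6]=0xA3 cont=1 payload=0x23: acc |= 35<<0 -> completed=3 acc=35 shift=7
byte[7]=0xA9 cont=1 payload=0x29: acc |= 41<<7 -> completed=3 acc=5283 shift=14
byte[8]=0x37 cont=0 payload=0x37: varint #4 complete (value=906403); reset -> completed=4 acc=0 shift=0

Answer: 4 0 0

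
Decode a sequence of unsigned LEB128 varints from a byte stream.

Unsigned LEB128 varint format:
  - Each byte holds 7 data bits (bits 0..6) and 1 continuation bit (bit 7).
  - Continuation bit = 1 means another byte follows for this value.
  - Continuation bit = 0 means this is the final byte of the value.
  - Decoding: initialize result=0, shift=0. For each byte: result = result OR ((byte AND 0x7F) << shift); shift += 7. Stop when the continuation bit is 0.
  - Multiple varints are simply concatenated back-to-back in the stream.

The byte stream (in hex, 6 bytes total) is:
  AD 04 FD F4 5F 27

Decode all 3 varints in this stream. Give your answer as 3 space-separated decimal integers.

Answer: 557 1571453 39

Derivation:
  byte[0]=0xAD cont=1 payload=0x2D=45: acc |= 45<<0 -> acc=45 shift=7
  byte[1]=0x04 cont=0 payload=0x04=4: acc |= 4<<7 -> acc=557 shift=14 [end]
Varint 1: bytes[0:2] = AD 04 -> value 557 (2 byte(s))
  byte[2]=0xFD cont=1 payload=0x7D=125: acc |= 125<<0 -> acc=125 shift=7
  byte[3]=0xF4 cont=1 payload=0x74=116: acc |= 116<<7 -> acc=14973 shift=14
  byte[4]=0x5F cont=0 payload=0x5F=95: acc |= 95<<14 -> acc=1571453 shift=21 [end]
Varint 2: bytes[2:5] = FD F4 5F -> value 1571453 (3 byte(s))
  byte[5]=0x27 cont=0 payload=0x27=39: acc |= 39<<0 -> acc=39 shift=7 [end]
Varint 3: bytes[5:6] = 27 -> value 39 (1 byte(s))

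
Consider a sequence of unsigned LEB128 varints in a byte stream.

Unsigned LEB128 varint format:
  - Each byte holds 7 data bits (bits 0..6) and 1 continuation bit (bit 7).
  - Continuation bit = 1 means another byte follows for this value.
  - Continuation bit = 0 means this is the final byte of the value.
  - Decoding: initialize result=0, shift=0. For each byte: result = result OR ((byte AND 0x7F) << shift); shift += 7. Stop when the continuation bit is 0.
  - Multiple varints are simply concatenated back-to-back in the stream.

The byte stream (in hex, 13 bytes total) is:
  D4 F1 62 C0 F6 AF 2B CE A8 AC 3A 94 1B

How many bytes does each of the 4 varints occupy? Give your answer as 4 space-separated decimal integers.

Answer: 3 4 4 2

Derivation:
  byte[0]=0xD4 cont=1 payload=0x54=84: acc |= 84<<0 -> acc=84 shift=7
  byte[1]=0xF1 cont=1 payload=0x71=113: acc |= 113<<7 -> acc=14548 shift=14
  byte[2]=0x62 cont=0 payload=0x62=98: acc |= 98<<14 -> acc=1620180 shift=21 [end]
Varint 1: bytes[0:3] = D4 F1 62 -> value 1620180 (3 byte(s))
  byte[3]=0xC0 cont=1 payload=0x40=64: acc |= 64<<0 -> acc=64 shift=7
  byte[4]=0xF6 cont=1 payload=0x76=118: acc |= 118<<7 -> acc=15168 shift=14
  byte[5]=0xAF cont=1 payload=0x2F=47: acc |= 47<<14 -> acc=785216 shift=21
  byte[6]=0x2B cont=0 payload=0x2B=43: acc |= 43<<21 -> acc=90962752 shift=28 [end]
Varint 2: bytes[3:7] = C0 F6 AF 2B -> value 90962752 (4 byte(s))
  byte[7]=0xCE cont=1 payload=0x4E=78: acc |= 78<<0 -> acc=78 shift=7
  byte[8]=0xA8 cont=1 payload=0x28=40: acc |= 40<<7 -> acc=5198 shift=14
  byte[9]=0xAC cont=1 payload=0x2C=44: acc |= 44<<14 -> acc=726094 shift=21
  byte[10]=0x3A cont=0 payload=0x3A=58: acc |= 58<<21 -> acc=122360910 shift=28 [end]
Varint 3: bytes[7:11] = CE A8 AC 3A -> value 122360910 (4 byte(s))
  byte[11]=0x94 cont=1 payload=0x14=20: acc |= 20<<0 -> acc=20 shift=7
  byte[12]=0x1B cont=0 payload=0x1B=27: acc |= 27<<7 -> acc=3476 shift=14 [end]
Varint 4: bytes[11:13] = 94 1B -> value 3476 (2 byte(s))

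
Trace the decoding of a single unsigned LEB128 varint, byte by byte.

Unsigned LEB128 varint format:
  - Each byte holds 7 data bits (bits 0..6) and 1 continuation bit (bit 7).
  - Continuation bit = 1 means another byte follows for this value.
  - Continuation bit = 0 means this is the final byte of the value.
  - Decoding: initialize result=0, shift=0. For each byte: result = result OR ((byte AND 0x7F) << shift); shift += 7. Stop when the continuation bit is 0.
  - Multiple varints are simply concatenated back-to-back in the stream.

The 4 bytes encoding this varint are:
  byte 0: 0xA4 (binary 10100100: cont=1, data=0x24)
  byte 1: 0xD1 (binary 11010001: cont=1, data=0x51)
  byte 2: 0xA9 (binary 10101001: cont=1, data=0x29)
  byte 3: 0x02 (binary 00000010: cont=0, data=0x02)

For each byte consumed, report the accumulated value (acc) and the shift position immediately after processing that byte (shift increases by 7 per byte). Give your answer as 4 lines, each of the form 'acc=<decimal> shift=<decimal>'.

Answer: acc=36 shift=7
acc=10404 shift=14
acc=682148 shift=21
acc=4876452 shift=28

Derivation:
byte 0=0xA4: payload=0x24=36, contrib = 36<<0 = 36; acc -> 36, shift -> 7
byte 1=0xD1: payload=0x51=81, contrib = 81<<7 = 10368; acc -> 10404, shift -> 14
byte 2=0xA9: payload=0x29=41, contrib = 41<<14 = 671744; acc -> 682148, shift -> 21
byte 3=0x02: payload=0x02=2, contrib = 2<<21 = 4194304; acc -> 4876452, shift -> 28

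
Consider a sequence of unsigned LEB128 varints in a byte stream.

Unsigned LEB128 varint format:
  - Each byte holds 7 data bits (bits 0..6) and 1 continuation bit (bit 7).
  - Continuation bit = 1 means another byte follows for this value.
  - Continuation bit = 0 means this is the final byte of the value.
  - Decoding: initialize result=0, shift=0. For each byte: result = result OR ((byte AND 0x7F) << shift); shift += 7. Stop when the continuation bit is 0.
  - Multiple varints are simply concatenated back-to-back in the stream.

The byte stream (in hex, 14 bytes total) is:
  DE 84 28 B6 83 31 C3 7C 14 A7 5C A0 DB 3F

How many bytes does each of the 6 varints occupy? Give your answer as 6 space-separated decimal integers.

  byte[0]=0xDE cont=1 payload=0x5E=94: acc |= 94<<0 -> acc=94 shift=7
  byte[1]=0x84 cont=1 payload=0x04=4: acc |= 4<<7 -> acc=606 shift=14
  byte[2]=0x28 cont=0 payload=0x28=40: acc |= 40<<14 -> acc=655966 shift=21 [end]
Varint 1: bytes[0:3] = DE 84 28 -> value 655966 (3 byte(s))
  byte[3]=0xB6 cont=1 payload=0x36=54: acc |= 54<<0 -> acc=54 shift=7
  byte[4]=0x83 cont=1 payload=0x03=3: acc |= 3<<7 -> acc=438 shift=14
  byte[5]=0x31 cont=0 payload=0x31=49: acc |= 49<<14 -> acc=803254 shift=21 [end]
Varint 2: bytes[3:6] = B6 83 31 -> value 803254 (3 byte(s))
  byte[6]=0xC3 cont=1 payload=0x43=67: acc |= 67<<0 -> acc=67 shift=7
  byte[7]=0x7C cont=0 payload=0x7C=124: acc |= 124<<7 -> acc=15939 shift=14 [end]
Varint 3: bytes[6:8] = C3 7C -> value 15939 (2 byte(s))
  byte[8]=0x14 cont=0 payload=0x14=20: acc |= 20<<0 -> acc=20 shift=7 [end]
Varint 4: bytes[8:9] = 14 -> value 20 (1 byte(s))
  byte[9]=0xA7 cont=1 payload=0x27=39: acc |= 39<<0 -> acc=39 shift=7
  byte[10]=0x5C cont=0 payload=0x5C=92: acc |= 92<<7 -> acc=11815 shift=14 [end]
Varint 5: bytes[9:11] = A7 5C -> value 11815 (2 byte(s))
  byte[11]=0xA0 cont=1 payload=0x20=32: acc |= 32<<0 -> acc=32 shift=7
  byte[12]=0xDB cont=1 payload=0x5B=91: acc |= 91<<7 -> acc=11680 shift=14
  byte[13]=0x3F cont=0 payload=0x3F=63: acc |= 63<<14 -> acc=1043872 shift=21 [end]
Varint 6: bytes[11:14] = A0 DB 3F -> value 1043872 (3 byte(s))

Answer: 3 3 2 1 2 3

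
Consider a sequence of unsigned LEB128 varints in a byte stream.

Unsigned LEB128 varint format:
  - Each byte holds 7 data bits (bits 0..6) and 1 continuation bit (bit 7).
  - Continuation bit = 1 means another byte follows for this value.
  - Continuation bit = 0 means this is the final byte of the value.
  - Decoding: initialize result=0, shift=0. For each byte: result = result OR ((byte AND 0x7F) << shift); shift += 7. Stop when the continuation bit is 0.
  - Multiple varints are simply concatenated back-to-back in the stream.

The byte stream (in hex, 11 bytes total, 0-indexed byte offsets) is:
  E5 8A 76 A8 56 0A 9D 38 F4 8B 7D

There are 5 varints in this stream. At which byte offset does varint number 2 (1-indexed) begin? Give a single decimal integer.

  byte[0]=0xE5 cont=1 payload=0x65=101: acc |= 101<<0 -> acc=101 shift=7
  byte[1]=0x8A cont=1 payload=0x0A=10: acc |= 10<<7 -> acc=1381 shift=14
  byte[2]=0x76 cont=0 payload=0x76=118: acc |= 118<<14 -> acc=1934693 shift=21 [end]
Varint 1: bytes[0:3] = E5 8A 76 -> value 1934693 (3 byte(s))
  byte[3]=0xA8 cont=1 payload=0x28=40: acc |= 40<<0 -> acc=40 shift=7
  byte[4]=0x56 cont=0 payload=0x56=86: acc |= 86<<7 -> acc=11048 shift=14 [end]
Varint 2: bytes[3:5] = A8 56 -> value 11048 (2 byte(s))
  byte[5]=0x0A cont=0 payload=0x0A=10: acc |= 10<<0 -> acc=10 shift=7 [end]
Varint 3: bytes[5:6] = 0A -> value 10 (1 byte(s))
  byte[6]=0x9D cont=1 payload=0x1D=29: acc |= 29<<0 -> acc=29 shift=7
  byte[7]=0x38 cont=0 payload=0x38=56: acc |= 56<<7 -> acc=7197 shift=14 [end]
Varint 4: bytes[6:8] = 9D 38 -> value 7197 (2 byte(s))
  byte[8]=0xF4 cont=1 payload=0x74=116: acc |= 116<<0 -> acc=116 shift=7
  byte[9]=0x8B cont=1 payload=0x0B=11: acc |= 11<<7 -> acc=1524 shift=14
  byte[10]=0x7D cont=0 payload=0x7D=125: acc |= 125<<14 -> acc=2049524 shift=21 [end]
Varint 5: bytes[8:11] = F4 8B 7D -> value 2049524 (3 byte(s))

Answer: 3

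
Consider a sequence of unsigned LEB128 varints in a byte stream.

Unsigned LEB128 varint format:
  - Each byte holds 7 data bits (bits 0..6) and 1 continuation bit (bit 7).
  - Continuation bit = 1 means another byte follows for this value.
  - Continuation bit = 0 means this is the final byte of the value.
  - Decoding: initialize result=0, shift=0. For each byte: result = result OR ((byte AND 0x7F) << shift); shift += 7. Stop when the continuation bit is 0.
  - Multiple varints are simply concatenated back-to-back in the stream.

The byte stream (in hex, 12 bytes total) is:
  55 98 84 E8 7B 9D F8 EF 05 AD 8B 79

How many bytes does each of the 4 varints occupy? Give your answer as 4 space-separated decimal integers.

Answer: 1 4 4 3

Derivation:
  byte[0]=0x55 cont=0 payload=0x55=85: acc |= 85<<0 -> acc=85 shift=7 [end]
Varint 1: bytes[0:1] = 55 -> value 85 (1 byte(s))
  byte[1]=0x98 cont=1 payload=0x18=24: acc |= 24<<0 -> acc=24 shift=7
  byte[2]=0x84 cont=1 payload=0x04=4: acc |= 4<<7 -> acc=536 shift=14
  byte[3]=0xE8 cont=1 payload=0x68=104: acc |= 104<<14 -> acc=1704472 shift=21
  byte[4]=0x7B cont=0 payload=0x7B=123: acc |= 123<<21 -> acc=259654168 shift=28 [end]
Varint 2: bytes[1:5] = 98 84 E8 7B -> value 259654168 (4 byte(s))
  byte[5]=0x9D cont=1 payload=0x1D=29: acc |= 29<<0 -> acc=29 shift=7
  byte[6]=0xF8 cont=1 payload=0x78=120: acc |= 120<<7 -> acc=15389 shift=14
  byte[7]=0xEF cont=1 payload=0x6F=111: acc |= 111<<14 -> acc=1834013 shift=21
  byte[8]=0x05 cont=0 payload=0x05=5: acc |= 5<<21 -> acc=12319773 shift=28 [end]
Varint 3: bytes[5:9] = 9D F8 EF 05 -> value 12319773 (4 byte(s))
  byte[9]=0xAD cont=1 payload=0x2D=45: acc |= 45<<0 -> acc=45 shift=7
  byte[10]=0x8B cont=1 payload=0x0B=11: acc |= 11<<7 -> acc=1453 shift=14
  byte[11]=0x79 cont=0 payload=0x79=121: acc |= 121<<14 -> acc=1983917 shift=21 [end]
Varint 4: bytes[9:12] = AD 8B 79 -> value 1983917 (3 byte(s))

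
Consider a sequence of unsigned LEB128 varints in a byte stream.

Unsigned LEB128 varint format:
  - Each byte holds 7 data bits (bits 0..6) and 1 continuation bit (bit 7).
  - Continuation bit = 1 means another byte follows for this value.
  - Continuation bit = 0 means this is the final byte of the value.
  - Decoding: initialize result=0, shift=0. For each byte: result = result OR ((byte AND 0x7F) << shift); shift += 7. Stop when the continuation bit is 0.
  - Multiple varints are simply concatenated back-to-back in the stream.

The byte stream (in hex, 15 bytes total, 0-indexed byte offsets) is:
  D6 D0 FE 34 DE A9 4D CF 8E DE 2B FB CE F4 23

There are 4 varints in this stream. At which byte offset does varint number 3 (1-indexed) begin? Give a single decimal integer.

Answer: 7

Derivation:
  byte[0]=0xD6 cont=1 payload=0x56=86: acc |= 86<<0 -> acc=86 shift=7
  byte[1]=0xD0 cont=1 payload=0x50=80: acc |= 80<<7 -> acc=10326 shift=14
  byte[2]=0xFE cont=1 payload=0x7E=126: acc |= 126<<14 -> acc=2074710 shift=21
  byte[3]=0x34 cont=0 payload=0x34=52: acc |= 52<<21 -> acc=111126614 shift=28 [end]
Varint 1: bytes[0:4] = D6 D0 FE 34 -> value 111126614 (4 byte(s))
  byte[4]=0xDE cont=1 payload=0x5E=94: acc |= 94<<0 -> acc=94 shift=7
  byte[5]=0xA9 cont=1 payload=0x29=41: acc |= 41<<7 -> acc=5342 shift=14
  byte[6]=0x4D cont=0 payload=0x4D=77: acc |= 77<<14 -> acc=1266910 shift=21 [end]
Varint 2: bytes[4:7] = DE A9 4D -> value 1266910 (3 byte(s))
  byte[7]=0xCF cont=1 payload=0x4F=79: acc |= 79<<0 -> acc=79 shift=7
  byte[8]=0x8E cont=1 payload=0x0E=14: acc |= 14<<7 -> acc=1871 shift=14
  byte[9]=0xDE cont=1 payload=0x5E=94: acc |= 94<<14 -> acc=1541967 shift=21
  byte[10]=0x2B cont=0 payload=0x2B=43: acc |= 43<<21 -> acc=91719503 shift=28 [end]
Varint 3: bytes[7:11] = CF 8E DE 2B -> value 91719503 (4 byte(s))
  byte[11]=0xFB cont=1 payload=0x7B=123: acc |= 123<<0 -> acc=123 shift=7
  byte[12]=0xCE cont=1 payload=0x4E=78: acc |= 78<<7 -> acc=10107 shift=14
  byte[13]=0xF4 cont=1 payload=0x74=116: acc |= 116<<14 -> acc=1910651 shift=21
  byte[14]=0x23 cont=0 payload=0x23=35: acc |= 35<<21 -> acc=75310971 shift=28 [end]
Varint 4: bytes[11:15] = FB CE F4 23 -> value 75310971 (4 byte(s))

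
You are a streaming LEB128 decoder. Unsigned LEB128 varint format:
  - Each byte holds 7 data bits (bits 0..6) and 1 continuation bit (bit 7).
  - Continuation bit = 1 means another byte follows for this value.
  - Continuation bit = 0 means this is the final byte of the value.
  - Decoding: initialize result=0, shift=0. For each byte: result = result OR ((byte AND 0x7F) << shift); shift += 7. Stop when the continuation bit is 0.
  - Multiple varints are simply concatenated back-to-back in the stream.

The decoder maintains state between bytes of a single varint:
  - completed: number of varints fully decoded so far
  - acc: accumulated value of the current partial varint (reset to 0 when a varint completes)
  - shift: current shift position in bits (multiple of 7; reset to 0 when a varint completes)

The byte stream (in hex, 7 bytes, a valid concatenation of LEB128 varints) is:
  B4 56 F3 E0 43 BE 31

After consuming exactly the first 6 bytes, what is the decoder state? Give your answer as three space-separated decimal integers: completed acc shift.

Answer: 2 62 7

Derivation:
byte[0]=0xB4 cont=1 payload=0x34: acc |= 52<<0 -> completed=0 acc=52 shift=7
byte[1]=0x56 cont=0 payload=0x56: varint #1 complete (value=11060); reset -> completed=1 acc=0 shift=0
byte[2]=0xF3 cont=1 payload=0x73: acc |= 115<<0 -> completed=1 acc=115 shift=7
byte[3]=0xE0 cont=1 payload=0x60: acc |= 96<<7 -> completed=1 acc=12403 shift=14
byte[4]=0x43 cont=0 payload=0x43: varint #2 complete (value=1110131); reset -> completed=2 acc=0 shift=0
byte[5]=0xBE cont=1 payload=0x3E: acc |= 62<<0 -> completed=2 acc=62 shift=7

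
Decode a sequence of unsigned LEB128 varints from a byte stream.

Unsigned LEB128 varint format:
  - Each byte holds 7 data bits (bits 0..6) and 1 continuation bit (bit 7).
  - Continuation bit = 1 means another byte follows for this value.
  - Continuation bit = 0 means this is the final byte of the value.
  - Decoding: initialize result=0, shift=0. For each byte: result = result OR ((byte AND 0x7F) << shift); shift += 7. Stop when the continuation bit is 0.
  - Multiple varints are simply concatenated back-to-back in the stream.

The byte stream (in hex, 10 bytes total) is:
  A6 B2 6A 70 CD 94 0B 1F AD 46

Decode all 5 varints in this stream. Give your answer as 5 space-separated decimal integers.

Answer: 1743142 112 182861 31 9005

Derivation:
  byte[0]=0xA6 cont=1 payload=0x26=38: acc |= 38<<0 -> acc=38 shift=7
  byte[1]=0xB2 cont=1 payload=0x32=50: acc |= 50<<7 -> acc=6438 shift=14
  byte[2]=0x6A cont=0 payload=0x6A=106: acc |= 106<<14 -> acc=1743142 shift=21 [end]
Varint 1: bytes[0:3] = A6 B2 6A -> value 1743142 (3 byte(s))
  byte[3]=0x70 cont=0 payload=0x70=112: acc |= 112<<0 -> acc=112 shift=7 [end]
Varint 2: bytes[3:4] = 70 -> value 112 (1 byte(s))
  byte[4]=0xCD cont=1 payload=0x4D=77: acc |= 77<<0 -> acc=77 shift=7
  byte[5]=0x94 cont=1 payload=0x14=20: acc |= 20<<7 -> acc=2637 shift=14
  byte[6]=0x0B cont=0 payload=0x0B=11: acc |= 11<<14 -> acc=182861 shift=21 [end]
Varint 3: bytes[4:7] = CD 94 0B -> value 182861 (3 byte(s))
  byte[7]=0x1F cont=0 payload=0x1F=31: acc |= 31<<0 -> acc=31 shift=7 [end]
Varint 4: bytes[7:8] = 1F -> value 31 (1 byte(s))
  byte[8]=0xAD cont=1 payload=0x2D=45: acc |= 45<<0 -> acc=45 shift=7
  byte[9]=0x46 cont=0 payload=0x46=70: acc |= 70<<7 -> acc=9005 shift=14 [end]
Varint 5: bytes[8:10] = AD 46 -> value 9005 (2 byte(s))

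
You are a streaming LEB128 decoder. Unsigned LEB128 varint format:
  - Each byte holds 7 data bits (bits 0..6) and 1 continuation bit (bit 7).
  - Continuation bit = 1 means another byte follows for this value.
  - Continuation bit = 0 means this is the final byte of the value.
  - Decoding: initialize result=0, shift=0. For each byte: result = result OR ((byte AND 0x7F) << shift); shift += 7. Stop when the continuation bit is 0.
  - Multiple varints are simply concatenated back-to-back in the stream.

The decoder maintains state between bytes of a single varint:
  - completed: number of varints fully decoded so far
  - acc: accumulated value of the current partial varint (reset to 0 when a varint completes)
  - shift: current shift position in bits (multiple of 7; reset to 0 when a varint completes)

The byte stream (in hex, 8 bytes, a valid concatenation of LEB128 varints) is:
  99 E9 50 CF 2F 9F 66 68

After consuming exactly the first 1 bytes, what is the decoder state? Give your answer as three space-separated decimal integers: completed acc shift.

byte[0]=0x99 cont=1 payload=0x19: acc |= 25<<0 -> completed=0 acc=25 shift=7

Answer: 0 25 7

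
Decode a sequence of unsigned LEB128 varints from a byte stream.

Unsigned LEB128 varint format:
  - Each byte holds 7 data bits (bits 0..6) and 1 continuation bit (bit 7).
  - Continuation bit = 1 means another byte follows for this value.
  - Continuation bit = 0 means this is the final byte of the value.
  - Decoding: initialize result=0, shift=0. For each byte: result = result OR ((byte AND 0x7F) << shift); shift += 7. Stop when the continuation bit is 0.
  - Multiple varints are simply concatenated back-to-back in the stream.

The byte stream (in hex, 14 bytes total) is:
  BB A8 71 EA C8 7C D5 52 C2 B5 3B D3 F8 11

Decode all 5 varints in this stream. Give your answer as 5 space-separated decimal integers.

Answer: 1856571 2040938 10581 973506 293971

Derivation:
  byte[0]=0xBB cont=1 payload=0x3B=59: acc |= 59<<0 -> acc=59 shift=7
  byte[1]=0xA8 cont=1 payload=0x28=40: acc |= 40<<7 -> acc=5179 shift=14
  byte[2]=0x71 cont=0 payload=0x71=113: acc |= 113<<14 -> acc=1856571 shift=21 [end]
Varint 1: bytes[0:3] = BB A8 71 -> value 1856571 (3 byte(s))
  byte[3]=0xEA cont=1 payload=0x6A=106: acc |= 106<<0 -> acc=106 shift=7
  byte[4]=0xC8 cont=1 payload=0x48=72: acc |= 72<<7 -> acc=9322 shift=14
  byte[5]=0x7C cont=0 payload=0x7C=124: acc |= 124<<14 -> acc=2040938 shift=21 [end]
Varint 2: bytes[3:6] = EA C8 7C -> value 2040938 (3 byte(s))
  byte[6]=0xD5 cont=1 payload=0x55=85: acc |= 85<<0 -> acc=85 shift=7
  byte[7]=0x52 cont=0 payload=0x52=82: acc |= 82<<7 -> acc=10581 shift=14 [end]
Varint 3: bytes[6:8] = D5 52 -> value 10581 (2 byte(s))
  byte[8]=0xC2 cont=1 payload=0x42=66: acc |= 66<<0 -> acc=66 shift=7
  byte[9]=0xB5 cont=1 payload=0x35=53: acc |= 53<<7 -> acc=6850 shift=14
  byte[10]=0x3B cont=0 payload=0x3B=59: acc |= 59<<14 -> acc=973506 shift=21 [end]
Varint 4: bytes[8:11] = C2 B5 3B -> value 973506 (3 byte(s))
  byte[11]=0xD3 cont=1 payload=0x53=83: acc |= 83<<0 -> acc=83 shift=7
  byte[12]=0xF8 cont=1 payload=0x78=120: acc |= 120<<7 -> acc=15443 shift=14
  byte[13]=0x11 cont=0 payload=0x11=17: acc |= 17<<14 -> acc=293971 shift=21 [end]
Varint 5: bytes[11:14] = D3 F8 11 -> value 293971 (3 byte(s))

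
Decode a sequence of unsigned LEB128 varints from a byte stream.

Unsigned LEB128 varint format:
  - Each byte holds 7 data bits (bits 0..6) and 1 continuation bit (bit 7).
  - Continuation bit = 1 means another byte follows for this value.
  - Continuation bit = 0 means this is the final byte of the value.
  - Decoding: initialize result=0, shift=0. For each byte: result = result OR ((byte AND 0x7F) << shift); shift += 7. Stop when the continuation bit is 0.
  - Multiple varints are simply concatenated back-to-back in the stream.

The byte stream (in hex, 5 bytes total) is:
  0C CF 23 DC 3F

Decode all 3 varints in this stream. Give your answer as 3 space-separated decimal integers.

Answer: 12 4559 8156

Derivation:
  byte[0]=0x0C cont=0 payload=0x0C=12: acc |= 12<<0 -> acc=12 shift=7 [end]
Varint 1: bytes[0:1] = 0C -> value 12 (1 byte(s))
  byte[1]=0xCF cont=1 payload=0x4F=79: acc |= 79<<0 -> acc=79 shift=7
  byte[2]=0x23 cont=0 payload=0x23=35: acc |= 35<<7 -> acc=4559 shift=14 [end]
Varint 2: bytes[1:3] = CF 23 -> value 4559 (2 byte(s))
  byte[3]=0xDC cont=1 payload=0x5C=92: acc |= 92<<0 -> acc=92 shift=7
  byte[4]=0x3F cont=0 payload=0x3F=63: acc |= 63<<7 -> acc=8156 shift=14 [end]
Varint 3: bytes[3:5] = DC 3F -> value 8156 (2 byte(s))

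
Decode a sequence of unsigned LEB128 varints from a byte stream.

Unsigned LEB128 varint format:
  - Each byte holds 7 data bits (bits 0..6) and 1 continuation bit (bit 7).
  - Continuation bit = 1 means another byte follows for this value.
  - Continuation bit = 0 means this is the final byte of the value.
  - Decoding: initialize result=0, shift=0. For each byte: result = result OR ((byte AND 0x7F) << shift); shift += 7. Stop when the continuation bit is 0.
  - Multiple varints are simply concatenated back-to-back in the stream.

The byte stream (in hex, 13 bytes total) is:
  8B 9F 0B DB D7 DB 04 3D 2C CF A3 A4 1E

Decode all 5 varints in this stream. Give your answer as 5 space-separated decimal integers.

  byte[0]=0x8B cont=1 payload=0x0B=11: acc |= 11<<0 -> acc=11 shift=7
  byte[1]=0x9F cont=1 payload=0x1F=31: acc |= 31<<7 -> acc=3979 shift=14
  byte[2]=0x0B cont=0 payload=0x0B=11: acc |= 11<<14 -> acc=184203 shift=21 [end]
Varint 1: bytes[0:3] = 8B 9F 0B -> value 184203 (3 byte(s))
  byte[3]=0xDB cont=1 payload=0x5B=91: acc |= 91<<0 -> acc=91 shift=7
  byte[4]=0xD7 cont=1 payload=0x57=87: acc |= 87<<7 -> acc=11227 shift=14
  byte[5]=0xDB cont=1 payload=0x5B=91: acc |= 91<<14 -> acc=1502171 shift=21
  byte[6]=0x04 cont=0 payload=0x04=4: acc |= 4<<21 -> acc=9890779 shift=28 [end]
Varint 2: bytes[3:7] = DB D7 DB 04 -> value 9890779 (4 byte(s))
  byte[7]=0x3D cont=0 payload=0x3D=61: acc |= 61<<0 -> acc=61 shift=7 [end]
Varint 3: bytes[7:8] = 3D -> value 61 (1 byte(s))
  byte[8]=0x2C cont=0 payload=0x2C=44: acc |= 44<<0 -> acc=44 shift=7 [end]
Varint 4: bytes[8:9] = 2C -> value 44 (1 byte(s))
  byte[9]=0xCF cont=1 payload=0x4F=79: acc |= 79<<0 -> acc=79 shift=7
  byte[10]=0xA3 cont=1 payload=0x23=35: acc |= 35<<7 -> acc=4559 shift=14
  byte[11]=0xA4 cont=1 payload=0x24=36: acc |= 36<<14 -> acc=594383 shift=21
  byte[12]=0x1E cont=0 payload=0x1E=30: acc |= 30<<21 -> acc=63508943 shift=28 [end]
Varint 5: bytes[9:13] = CF A3 A4 1E -> value 63508943 (4 byte(s))

Answer: 184203 9890779 61 44 63508943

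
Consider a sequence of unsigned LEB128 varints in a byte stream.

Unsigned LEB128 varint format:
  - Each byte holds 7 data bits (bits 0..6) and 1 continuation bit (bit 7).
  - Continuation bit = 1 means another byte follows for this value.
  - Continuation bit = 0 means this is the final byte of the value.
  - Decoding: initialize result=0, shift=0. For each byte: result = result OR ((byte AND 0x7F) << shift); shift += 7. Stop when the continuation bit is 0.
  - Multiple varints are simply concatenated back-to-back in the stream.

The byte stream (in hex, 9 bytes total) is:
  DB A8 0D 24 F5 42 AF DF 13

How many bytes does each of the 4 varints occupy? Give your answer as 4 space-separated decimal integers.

  byte[0]=0xDB cont=1 payload=0x5B=91: acc |= 91<<0 -> acc=91 shift=7
  byte[1]=0xA8 cont=1 payload=0x28=40: acc |= 40<<7 -> acc=5211 shift=14
  byte[2]=0x0D cont=0 payload=0x0D=13: acc |= 13<<14 -> acc=218203 shift=21 [end]
Varint 1: bytes[0:3] = DB A8 0D -> value 218203 (3 byte(s))
  byte[3]=0x24 cont=0 payload=0x24=36: acc |= 36<<0 -> acc=36 shift=7 [end]
Varint 2: bytes[3:4] = 24 -> value 36 (1 byte(s))
  byte[4]=0xF5 cont=1 payload=0x75=117: acc |= 117<<0 -> acc=117 shift=7
  byte[5]=0x42 cont=0 payload=0x42=66: acc |= 66<<7 -> acc=8565 shift=14 [end]
Varint 3: bytes[4:6] = F5 42 -> value 8565 (2 byte(s))
  byte[6]=0xAF cont=1 payload=0x2F=47: acc |= 47<<0 -> acc=47 shift=7
  byte[7]=0xDF cont=1 payload=0x5F=95: acc |= 95<<7 -> acc=12207 shift=14
  byte[8]=0x13 cont=0 payload=0x13=19: acc |= 19<<14 -> acc=323503 shift=21 [end]
Varint 4: bytes[6:9] = AF DF 13 -> value 323503 (3 byte(s))

Answer: 3 1 2 3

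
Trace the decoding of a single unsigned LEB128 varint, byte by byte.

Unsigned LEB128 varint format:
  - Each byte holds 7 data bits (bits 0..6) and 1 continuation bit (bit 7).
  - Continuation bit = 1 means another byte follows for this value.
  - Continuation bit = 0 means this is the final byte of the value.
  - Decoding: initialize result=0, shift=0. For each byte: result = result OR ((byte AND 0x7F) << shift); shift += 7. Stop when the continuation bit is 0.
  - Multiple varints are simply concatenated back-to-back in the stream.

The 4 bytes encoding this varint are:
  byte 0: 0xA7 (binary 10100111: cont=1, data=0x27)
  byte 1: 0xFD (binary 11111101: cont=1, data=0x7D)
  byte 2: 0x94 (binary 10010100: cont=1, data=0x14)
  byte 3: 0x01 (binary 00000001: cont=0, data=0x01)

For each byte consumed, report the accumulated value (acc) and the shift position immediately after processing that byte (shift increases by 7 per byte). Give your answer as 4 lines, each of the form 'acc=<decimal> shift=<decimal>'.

Answer: acc=39 shift=7
acc=16039 shift=14
acc=343719 shift=21
acc=2440871 shift=28

Derivation:
byte 0=0xA7: payload=0x27=39, contrib = 39<<0 = 39; acc -> 39, shift -> 7
byte 1=0xFD: payload=0x7D=125, contrib = 125<<7 = 16000; acc -> 16039, shift -> 14
byte 2=0x94: payload=0x14=20, contrib = 20<<14 = 327680; acc -> 343719, shift -> 21
byte 3=0x01: payload=0x01=1, contrib = 1<<21 = 2097152; acc -> 2440871, shift -> 28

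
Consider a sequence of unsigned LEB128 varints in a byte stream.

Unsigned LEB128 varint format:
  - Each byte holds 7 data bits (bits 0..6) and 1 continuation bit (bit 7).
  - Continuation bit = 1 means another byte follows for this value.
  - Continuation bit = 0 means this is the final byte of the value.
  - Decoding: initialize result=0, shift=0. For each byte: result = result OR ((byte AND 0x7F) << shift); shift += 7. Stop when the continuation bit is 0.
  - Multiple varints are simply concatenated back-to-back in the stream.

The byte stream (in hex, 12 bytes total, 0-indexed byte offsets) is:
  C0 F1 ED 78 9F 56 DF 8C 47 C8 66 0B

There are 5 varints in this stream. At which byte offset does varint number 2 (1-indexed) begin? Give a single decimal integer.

  byte[0]=0xC0 cont=1 payload=0x40=64: acc |= 64<<0 -> acc=64 shift=7
  byte[1]=0xF1 cont=1 payload=0x71=113: acc |= 113<<7 -> acc=14528 shift=14
  byte[2]=0xED cont=1 payload=0x6D=109: acc |= 109<<14 -> acc=1800384 shift=21
  byte[3]=0x78 cont=0 payload=0x78=120: acc |= 120<<21 -> acc=253458624 shift=28 [end]
Varint 1: bytes[0:4] = C0 F1 ED 78 -> value 253458624 (4 byte(s))
  byte[4]=0x9F cont=1 payload=0x1F=31: acc |= 31<<0 -> acc=31 shift=7
  byte[5]=0x56 cont=0 payload=0x56=86: acc |= 86<<7 -> acc=11039 shift=14 [end]
Varint 2: bytes[4:6] = 9F 56 -> value 11039 (2 byte(s))
  byte[6]=0xDF cont=1 payload=0x5F=95: acc |= 95<<0 -> acc=95 shift=7
  byte[7]=0x8C cont=1 payload=0x0C=12: acc |= 12<<7 -> acc=1631 shift=14
  byte[8]=0x47 cont=0 payload=0x47=71: acc |= 71<<14 -> acc=1164895 shift=21 [end]
Varint 3: bytes[6:9] = DF 8C 47 -> value 1164895 (3 byte(s))
  byte[9]=0xC8 cont=1 payload=0x48=72: acc |= 72<<0 -> acc=72 shift=7
  byte[10]=0x66 cont=0 payload=0x66=102: acc |= 102<<7 -> acc=13128 shift=14 [end]
Varint 4: bytes[9:11] = C8 66 -> value 13128 (2 byte(s))
  byte[11]=0x0B cont=0 payload=0x0B=11: acc |= 11<<0 -> acc=11 shift=7 [end]
Varint 5: bytes[11:12] = 0B -> value 11 (1 byte(s))

Answer: 4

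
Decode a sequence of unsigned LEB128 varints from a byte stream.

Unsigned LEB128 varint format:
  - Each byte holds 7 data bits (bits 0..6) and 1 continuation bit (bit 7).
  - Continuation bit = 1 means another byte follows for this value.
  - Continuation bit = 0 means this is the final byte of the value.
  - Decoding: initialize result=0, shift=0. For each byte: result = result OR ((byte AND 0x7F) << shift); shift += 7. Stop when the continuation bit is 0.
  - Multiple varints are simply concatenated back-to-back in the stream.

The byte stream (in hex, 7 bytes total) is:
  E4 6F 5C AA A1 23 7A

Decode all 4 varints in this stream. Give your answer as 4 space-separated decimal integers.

  byte[0]=0xE4 cont=1 payload=0x64=100: acc |= 100<<0 -> acc=100 shift=7
  byte[1]=0x6F cont=0 payload=0x6F=111: acc |= 111<<7 -> acc=14308 shift=14 [end]
Varint 1: bytes[0:2] = E4 6F -> value 14308 (2 byte(s))
  byte[2]=0x5C cont=0 payload=0x5C=92: acc |= 92<<0 -> acc=92 shift=7 [end]
Varint 2: bytes[2:3] = 5C -> value 92 (1 byte(s))
  byte[3]=0xAA cont=1 payload=0x2A=42: acc |= 42<<0 -> acc=42 shift=7
  byte[4]=0xA1 cont=1 payload=0x21=33: acc |= 33<<7 -> acc=4266 shift=14
  byte[5]=0x23 cont=0 payload=0x23=35: acc |= 35<<14 -> acc=577706 shift=21 [end]
Varint 3: bytes[3:6] = AA A1 23 -> value 577706 (3 byte(s))
  byte[6]=0x7A cont=0 payload=0x7A=122: acc |= 122<<0 -> acc=122 shift=7 [end]
Varint 4: bytes[6:7] = 7A -> value 122 (1 byte(s))

Answer: 14308 92 577706 122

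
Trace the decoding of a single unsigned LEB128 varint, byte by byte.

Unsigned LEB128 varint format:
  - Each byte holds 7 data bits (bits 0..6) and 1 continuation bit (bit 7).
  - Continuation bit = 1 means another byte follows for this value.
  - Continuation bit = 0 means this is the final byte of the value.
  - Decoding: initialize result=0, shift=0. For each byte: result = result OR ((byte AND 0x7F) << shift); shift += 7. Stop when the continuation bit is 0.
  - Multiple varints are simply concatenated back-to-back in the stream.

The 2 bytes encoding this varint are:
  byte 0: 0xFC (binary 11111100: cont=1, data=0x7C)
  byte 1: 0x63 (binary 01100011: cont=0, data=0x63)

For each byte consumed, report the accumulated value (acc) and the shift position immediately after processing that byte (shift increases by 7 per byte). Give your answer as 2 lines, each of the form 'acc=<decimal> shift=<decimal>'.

byte 0=0xFC: payload=0x7C=124, contrib = 124<<0 = 124; acc -> 124, shift -> 7
byte 1=0x63: payload=0x63=99, contrib = 99<<7 = 12672; acc -> 12796, shift -> 14

Answer: acc=124 shift=7
acc=12796 shift=14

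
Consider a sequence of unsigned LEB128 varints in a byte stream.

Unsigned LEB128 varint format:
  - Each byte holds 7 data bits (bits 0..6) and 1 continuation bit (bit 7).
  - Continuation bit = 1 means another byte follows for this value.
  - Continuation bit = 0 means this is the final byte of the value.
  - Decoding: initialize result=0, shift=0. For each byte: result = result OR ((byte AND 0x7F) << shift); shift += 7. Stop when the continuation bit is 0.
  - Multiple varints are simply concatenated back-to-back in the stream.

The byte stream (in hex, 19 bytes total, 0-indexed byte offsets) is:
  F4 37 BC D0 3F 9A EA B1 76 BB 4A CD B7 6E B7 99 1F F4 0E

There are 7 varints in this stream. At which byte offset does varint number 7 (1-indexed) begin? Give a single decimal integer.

  byte[0]=0xF4 cont=1 payload=0x74=116: acc |= 116<<0 -> acc=116 shift=7
  byte[1]=0x37 cont=0 payload=0x37=55: acc |= 55<<7 -> acc=7156 shift=14 [end]
Varint 1: bytes[0:2] = F4 37 -> value 7156 (2 byte(s))
  byte[2]=0xBC cont=1 payload=0x3C=60: acc |= 60<<0 -> acc=60 shift=7
  byte[3]=0xD0 cont=1 payload=0x50=80: acc |= 80<<7 -> acc=10300 shift=14
  byte[4]=0x3F cont=0 payload=0x3F=63: acc |= 63<<14 -> acc=1042492 shift=21 [end]
Varint 2: bytes[2:5] = BC D0 3F -> value 1042492 (3 byte(s))
  byte[5]=0x9A cont=1 payload=0x1A=26: acc |= 26<<0 -> acc=26 shift=7
  byte[6]=0xEA cont=1 payload=0x6A=106: acc |= 106<<7 -> acc=13594 shift=14
  byte[7]=0xB1 cont=1 payload=0x31=49: acc |= 49<<14 -> acc=816410 shift=21
  byte[8]=0x76 cont=0 payload=0x76=118: acc |= 118<<21 -> acc=248280346 shift=28 [end]
Varint 3: bytes[5:9] = 9A EA B1 76 -> value 248280346 (4 byte(s))
  byte[9]=0xBB cont=1 payload=0x3B=59: acc |= 59<<0 -> acc=59 shift=7
  byte[10]=0x4A cont=0 payload=0x4A=74: acc |= 74<<7 -> acc=9531 shift=14 [end]
Varint 4: bytes[9:11] = BB 4A -> value 9531 (2 byte(s))
  byte[11]=0xCD cont=1 payload=0x4D=77: acc |= 77<<0 -> acc=77 shift=7
  byte[12]=0xB7 cont=1 payload=0x37=55: acc |= 55<<7 -> acc=7117 shift=14
  byte[13]=0x6E cont=0 payload=0x6E=110: acc |= 110<<14 -> acc=1809357 shift=21 [end]
Varint 5: bytes[11:14] = CD B7 6E -> value 1809357 (3 byte(s))
  byte[14]=0xB7 cont=1 payload=0x37=55: acc |= 55<<0 -> acc=55 shift=7
  byte[15]=0x99 cont=1 payload=0x19=25: acc |= 25<<7 -> acc=3255 shift=14
  byte[16]=0x1F cont=0 payload=0x1F=31: acc |= 31<<14 -> acc=511159 shift=21 [end]
Varint 6: bytes[14:17] = B7 99 1F -> value 511159 (3 byte(s))
  byte[17]=0xF4 cont=1 payload=0x74=116: acc |= 116<<0 -> acc=116 shift=7
  byte[18]=0x0E cont=0 payload=0x0E=14: acc |= 14<<7 -> acc=1908 shift=14 [end]
Varint 7: bytes[17:19] = F4 0E -> value 1908 (2 byte(s))

Answer: 17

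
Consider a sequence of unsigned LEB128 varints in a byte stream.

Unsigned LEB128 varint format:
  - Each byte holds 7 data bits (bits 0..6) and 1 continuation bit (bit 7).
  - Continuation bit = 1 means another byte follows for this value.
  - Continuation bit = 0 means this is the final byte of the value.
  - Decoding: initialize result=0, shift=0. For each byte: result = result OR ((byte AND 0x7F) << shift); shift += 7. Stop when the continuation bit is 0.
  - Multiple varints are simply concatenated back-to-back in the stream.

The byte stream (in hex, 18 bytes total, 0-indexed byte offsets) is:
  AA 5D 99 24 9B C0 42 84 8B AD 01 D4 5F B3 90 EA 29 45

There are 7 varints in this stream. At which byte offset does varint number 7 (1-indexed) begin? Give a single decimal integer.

Answer: 17

Derivation:
  byte[0]=0xAA cont=1 payload=0x2A=42: acc |= 42<<0 -> acc=42 shift=7
  byte[1]=0x5D cont=0 payload=0x5D=93: acc |= 93<<7 -> acc=11946 shift=14 [end]
Varint 1: bytes[0:2] = AA 5D -> value 11946 (2 byte(s))
  byte[2]=0x99 cont=1 payload=0x19=25: acc |= 25<<0 -> acc=25 shift=7
  byte[3]=0x24 cont=0 payload=0x24=36: acc |= 36<<7 -> acc=4633 shift=14 [end]
Varint 2: bytes[2:4] = 99 24 -> value 4633 (2 byte(s))
  byte[4]=0x9B cont=1 payload=0x1B=27: acc |= 27<<0 -> acc=27 shift=7
  byte[5]=0xC0 cont=1 payload=0x40=64: acc |= 64<<7 -> acc=8219 shift=14
  byte[6]=0x42 cont=0 payload=0x42=66: acc |= 66<<14 -> acc=1089563 shift=21 [end]
Varint 3: bytes[4:7] = 9B C0 42 -> value 1089563 (3 byte(s))
  byte[7]=0x84 cont=1 payload=0x04=4: acc |= 4<<0 -> acc=4 shift=7
  byte[8]=0x8B cont=1 payload=0x0B=11: acc |= 11<<7 -> acc=1412 shift=14
  byte[9]=0xAD cont=1 payload=0x2D=45: acc |= 45<<14 -> acc=738692 shift=21
  byte[10]=0x01 cont=0 payload=0x01=1: acc |= 1<<21 -> acc=2835844 shift=28 [end]
Varint 4: bytes[7:11] = 84 8B AD 01 -> value 2835844 (4 byte(s))
  byte[11]=0xD4 cont=1 payload=0x54=84: acc |= 84<<0 -> acc=84 shift=7
  byte[12]=0x5F cont=0 payload=0x5F=95: acc |= 95<<7 -> acc=12244 shift=14 [end]
Varint 5: bytes[11:13] = D4 5F -> value 12244 (2 byte(s))
  byte[13]=0xB3 cont=1 payload=0x33=51: acc |= 51<<0 -> acc=51 shift=7
  byte[14]=0x90 cont=1 payload=0x10=16: acc |= 16<<7 -> acc=2099 shift=14
  byte[15]=0xEA cont=1 payload=0x6A=106: acc |= 106<<14 -> acc=1738803 shift=21
  byte[16]=0x29 cont=0 payload=0x29=41: acc |= 41<<21 -> acc=87722035 shift=28 [end]
Varint 6: bytes[13:17] = B3 90 EA 29 -> value 87722035 (4 byte(s))
  byte[17]=0x45 cont=0 payload=0x45=69: acc |= 69<<0 -> acc=69 shift=7 [end]
Varint 7: bytes[17:18] = 45 -> value 69 (1 byte(s))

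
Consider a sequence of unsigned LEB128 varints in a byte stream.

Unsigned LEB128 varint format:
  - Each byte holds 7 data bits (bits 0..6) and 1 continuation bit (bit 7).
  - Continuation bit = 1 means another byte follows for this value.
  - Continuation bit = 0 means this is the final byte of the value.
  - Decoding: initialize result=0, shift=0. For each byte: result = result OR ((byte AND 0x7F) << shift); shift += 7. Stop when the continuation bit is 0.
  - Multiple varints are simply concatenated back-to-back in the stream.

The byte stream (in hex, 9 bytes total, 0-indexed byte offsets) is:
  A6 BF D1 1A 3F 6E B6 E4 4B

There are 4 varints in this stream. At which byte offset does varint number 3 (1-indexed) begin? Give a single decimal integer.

Answer: 5

Derivation:
  byte[0]=0xA6 cont=1 payload=0x26=38: acc |= 38<<0 -> acc=38 shift=7
  byte[1]=0xBF cont=1 payload=0x3F=63: acc |= 63<<7 -> acc=8102 shift=14
  byte[2]=0xD1 cont=1 payload=0x51=81: acc |= 81<<14 -> acc=1335206 shift=21
  byte[3]=0x1A cont=0 payload=0x1A=26: acc |= 26<<21 -> acc=55861158 shift=28 [end]
Varint 1: bytes[0:4] = A6 BF D1 1A -> value 55861158 (4 byte(s))
  byte[4]=0x3F cont=0 payload=0x3F=63: acc |= 63<<0 -> acc=63 shift=7 [end]
Varint 2: bytes[4:5] = 3F -> value 63 (1 byte(s))
  byte[5]=0x6E cont=0 payload=0x6E=110: acc |= 110<<0 -> acc=110 shift=7 [end]
Varint 3: bytes[5:6] = 6E -> value 110 (1 byte(s))
  byte[6]=0xB6 cont=1 payload=0x36=54: acc |= 54<<0 -> acc=54 shift=7
  byte[7]=0xE4 cont=1 payload=0x64=100: acc |= 100<<7 -> acc=12854 shift=14
  byte[8]=0x4B cont=0 payload=0x4B=75: acc |= 75<<14 -> acc=1241654 shift=21 [end]
Varint 4: bytes[6:9] = B6 E4 4B -> value 1241654 (3 byte(s))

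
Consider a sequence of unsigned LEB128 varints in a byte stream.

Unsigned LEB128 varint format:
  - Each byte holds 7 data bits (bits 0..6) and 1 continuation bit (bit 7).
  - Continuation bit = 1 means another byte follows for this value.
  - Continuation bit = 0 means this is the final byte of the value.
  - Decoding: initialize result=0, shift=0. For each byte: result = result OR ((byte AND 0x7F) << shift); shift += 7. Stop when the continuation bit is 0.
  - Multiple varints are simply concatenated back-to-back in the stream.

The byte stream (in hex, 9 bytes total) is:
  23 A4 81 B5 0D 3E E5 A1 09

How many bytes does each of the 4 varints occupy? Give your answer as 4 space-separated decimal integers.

Answer: 1 4 1 3

Derivation:
  byte[0]=0x23 cont=0 payload=0x23=35: acc |= 35<<0 -> acc=35 shift=7 [end]
Varint 1: bytes[0:1] = 23 -> value 35 (1 byte(s))
  byte[1]=0xA4 cont=1 payload=0x24=36: acc |= 36<<0 -> acc=36 shift=7
  byte[2]=0x81 cont=1 payload=0x01=1: acc |= 1<<7 -> acc=164 shift=14
  byte[3]=0xB5 cont=1 payload=0x35=53: acc |= 53<<14 -> acc=868516 shift=21
  byte[4]=0x0D cont=0 payload=0x0D=13: acc |= 13<<21 -> acc=28131492 shift=28 [end]
Varint 2: bytes[1:5] = A4 81 B5 0D -> value 28131492 (4 byte(s))
  byte[5]=0x3E cont=0 payload=0x3E=62: acc |= 62<<0 -> acc=62 shift=7 [end]
Varint 3: bytes[5:6] = 3E -> value 62 (1 byte(s))
  byte[6]=0xE5 cont=1 payload=0x65=101: acc |= 101<<0 -> acc=101 shift=7
  byte[7]=0xA1 cont=1 payload=0x21=33: acc |= 33<<7 -> acc=4325 shift=14
  byte[8]=0x09 cont=0 payload=0x09=9: acc |= 9<<14 -> acc=151781 shift=21 [end]
Varint 4: bytes[6:9] = E5 A1 09 -> value 151781 (3 byte(s))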